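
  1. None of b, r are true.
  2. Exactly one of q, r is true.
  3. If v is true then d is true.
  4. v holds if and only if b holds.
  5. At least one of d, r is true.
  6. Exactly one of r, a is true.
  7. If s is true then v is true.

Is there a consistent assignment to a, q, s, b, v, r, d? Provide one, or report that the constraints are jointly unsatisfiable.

a = True, q = True, s = False, b = False, v = False, r = False, d = True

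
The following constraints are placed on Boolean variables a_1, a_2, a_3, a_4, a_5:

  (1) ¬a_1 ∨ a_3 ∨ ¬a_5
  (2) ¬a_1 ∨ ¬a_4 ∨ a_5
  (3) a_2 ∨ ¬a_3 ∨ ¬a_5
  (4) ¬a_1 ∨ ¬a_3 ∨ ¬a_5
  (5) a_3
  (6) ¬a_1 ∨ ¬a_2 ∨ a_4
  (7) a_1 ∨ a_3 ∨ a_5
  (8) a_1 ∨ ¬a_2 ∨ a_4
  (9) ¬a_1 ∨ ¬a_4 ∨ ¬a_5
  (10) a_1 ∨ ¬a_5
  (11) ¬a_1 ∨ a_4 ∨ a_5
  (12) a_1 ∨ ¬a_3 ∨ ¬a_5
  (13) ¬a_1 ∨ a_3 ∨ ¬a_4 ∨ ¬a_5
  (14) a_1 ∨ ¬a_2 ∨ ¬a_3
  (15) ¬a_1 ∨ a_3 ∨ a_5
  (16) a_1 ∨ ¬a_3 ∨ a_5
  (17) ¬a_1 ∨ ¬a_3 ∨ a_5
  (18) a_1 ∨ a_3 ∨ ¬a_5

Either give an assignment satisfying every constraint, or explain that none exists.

Unsatisfiable

Case a_1 = True:
  (a_3) forces a_3 = True.
  (¬a_1 ∨ ¬a_3 ∨ ¬a_5) forces a_5 = False.
  Clause (¬a_1 ∨ ¬a_3 ∨ a_5) is falsified — contradiction.
Case a_1 = False:
  (a_3) forces a_3 = True.
  (a_1 ∨ ¬a_5) forces a_5 = False.
  Clause (a_1 ∨ ¬a_3 ∨ a_5) is falsified — contradiction.
Both cases fail, so the formula is unsatisfiable.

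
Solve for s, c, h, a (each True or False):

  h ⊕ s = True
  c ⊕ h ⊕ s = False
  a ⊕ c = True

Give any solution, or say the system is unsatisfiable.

s=F, c=T, h=T, a=F

h ⊕ s = T ⊕ F = True ✓
c ⊕ h ⊕ s = T ⊕ T ⊕ F = False ✓
a ⊕ c = F ⊕ T = True ✓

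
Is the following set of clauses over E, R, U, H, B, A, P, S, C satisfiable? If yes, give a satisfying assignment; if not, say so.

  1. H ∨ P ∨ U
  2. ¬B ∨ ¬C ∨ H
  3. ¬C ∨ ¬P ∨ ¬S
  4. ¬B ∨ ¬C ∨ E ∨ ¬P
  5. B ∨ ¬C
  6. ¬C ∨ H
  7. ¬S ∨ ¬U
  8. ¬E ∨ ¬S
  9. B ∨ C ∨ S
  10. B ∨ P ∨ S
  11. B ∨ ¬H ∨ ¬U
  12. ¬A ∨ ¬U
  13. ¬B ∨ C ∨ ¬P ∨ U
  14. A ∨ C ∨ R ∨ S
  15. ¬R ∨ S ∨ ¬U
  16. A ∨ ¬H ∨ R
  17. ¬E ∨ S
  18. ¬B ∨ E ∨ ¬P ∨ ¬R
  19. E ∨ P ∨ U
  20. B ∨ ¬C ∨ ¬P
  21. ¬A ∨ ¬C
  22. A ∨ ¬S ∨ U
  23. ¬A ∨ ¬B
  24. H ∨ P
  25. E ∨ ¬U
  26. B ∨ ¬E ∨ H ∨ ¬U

Set E = False.
  then (E ∨ ¬U) forces U = False.
  then (E ∨ P ∨ U) forces P = True.
Set R = False.
Set H = False.
  then (¬C ∨ H) forces C = False.
  then (¬B ∨ C ∨ ¬P ∨ U) forces B = False.
  then (B ∨ C ∨ S) forces S = True.
  then (A ∨ ¬S ∨ U) forces A = True.
All clauses satisfied.

E = False, R = False, U = False, H = False, B = False, A = True, P = True, S = True, C = False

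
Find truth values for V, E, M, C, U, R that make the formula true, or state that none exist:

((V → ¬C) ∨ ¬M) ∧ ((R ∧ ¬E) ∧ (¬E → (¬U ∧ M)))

V = True, E = False, M = True, C = False, U = False, R = True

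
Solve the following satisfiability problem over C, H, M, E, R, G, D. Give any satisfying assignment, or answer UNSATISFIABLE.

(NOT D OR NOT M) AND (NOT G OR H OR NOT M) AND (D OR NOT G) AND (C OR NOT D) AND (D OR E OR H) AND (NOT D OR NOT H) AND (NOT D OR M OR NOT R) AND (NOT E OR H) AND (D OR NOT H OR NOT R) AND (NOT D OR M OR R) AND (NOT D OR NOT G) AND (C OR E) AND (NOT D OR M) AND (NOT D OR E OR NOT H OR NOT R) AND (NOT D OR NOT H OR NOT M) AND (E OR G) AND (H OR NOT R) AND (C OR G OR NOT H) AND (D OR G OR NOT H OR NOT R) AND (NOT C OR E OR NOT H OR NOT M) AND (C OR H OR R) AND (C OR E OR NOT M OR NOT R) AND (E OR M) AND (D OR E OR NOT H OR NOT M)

C = True; H = True; M = True; E = True; R = False; G = False; D = False

Try C = False:
  (C OR NOT D) forces D = False.
  (D OR NOT G) forces G = False.
  (C OR E) forces E = True.
  (NOT E OR H) forces H = True.
  clause (C OR G OR NOT H) is falsified — backtrack.
So C = True.
Set H = True.
  then (NOT D OR NOT H) forces D = False.
  then (D OR NOT H OR NOT R) forces R = False.
  then (D OR NOT G) forces G = False.
  then (E OR G) forces E = True.
Set M = True.
All clauses satisfied.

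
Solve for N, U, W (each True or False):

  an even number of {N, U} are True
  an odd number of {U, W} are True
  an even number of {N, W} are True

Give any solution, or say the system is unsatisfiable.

Adding constraints 1, 2, 3 mod 2: every variable appears an even number of times on the left, so the left side is 0.
But the right sides sum to 1 (mod 2). 0 ≠ 1 — the system is inconsistent.

No satisfying assignment exists.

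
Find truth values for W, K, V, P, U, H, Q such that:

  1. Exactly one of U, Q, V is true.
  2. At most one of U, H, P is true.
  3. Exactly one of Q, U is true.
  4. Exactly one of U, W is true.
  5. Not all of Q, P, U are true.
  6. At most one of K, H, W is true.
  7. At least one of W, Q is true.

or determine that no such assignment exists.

W: True; K: False; V: False; P: False; U: False; H: False; Q: True

  (1) {U, Q, V}: 1 true — exactly one ✓
  (2) {U, H, P}: 0 true — at most one ✓
  (3) {Q, U}: 1 true — exactly one ✓
  (4) {U, W}: 1 true — exactly one ✓
  (5) {Q, P, U}: 1/3 true — not all ✓
  (6) {K, H, W}: 1 true — at most one ✓
  (7) {W, Q}: 2 true — at least one ✓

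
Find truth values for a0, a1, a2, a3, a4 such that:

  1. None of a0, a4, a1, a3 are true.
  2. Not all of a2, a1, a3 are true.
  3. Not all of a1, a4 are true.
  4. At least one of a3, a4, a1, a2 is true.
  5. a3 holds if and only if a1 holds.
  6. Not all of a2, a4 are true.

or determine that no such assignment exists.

a0 = False, a1 = False, a2 = True, a3 = False, a4 = False

  (1) {a0, a4, a1, a3}: 0 true — none ✓
  (2) {a2, a1, a3}: 1/3 true — not all ✓
  (3) {a1, a4}: 0/2 true — not all ✓
  (4) {a3, a4, a1, a2}: 1 true — at least one ✓
  (5) a3=F, a1=F — same ✓
  (6) {a2, a4}: 1/2 true — not all ✓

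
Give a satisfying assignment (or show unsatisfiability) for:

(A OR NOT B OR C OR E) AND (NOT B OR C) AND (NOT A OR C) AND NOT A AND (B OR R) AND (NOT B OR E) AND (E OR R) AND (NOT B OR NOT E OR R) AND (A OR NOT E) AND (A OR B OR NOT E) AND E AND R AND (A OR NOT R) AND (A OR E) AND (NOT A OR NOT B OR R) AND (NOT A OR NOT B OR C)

Case R = True:
  (NOT A) forces A = False.
  Clause (A OR NOT R) is falsified — contradiction.
Case R = False:
  Clause (R) is falsified — contradiction.
Both cases fail, so the formula is unsatisfiable.

The formula is unsatisfiable.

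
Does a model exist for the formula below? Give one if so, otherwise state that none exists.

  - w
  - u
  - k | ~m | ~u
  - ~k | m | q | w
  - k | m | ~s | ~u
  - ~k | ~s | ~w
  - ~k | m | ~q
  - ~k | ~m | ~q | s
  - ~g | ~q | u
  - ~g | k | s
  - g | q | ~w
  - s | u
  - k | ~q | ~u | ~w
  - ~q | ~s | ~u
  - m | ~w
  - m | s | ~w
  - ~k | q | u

Unit clause (w) forces w = True.
Unit clause (u) forces u = True.
In (m | ~w) only m is left, so m = True.
In (k | ~m | ~u) only k is left, so k = True.
In (~k | ~s | ~w) only ~s is left, so s = False.
In (~k | ~m | ~q | s) only ~q is left, so q = False.
In (g | q | ~w) only g is left, so g = True.
All clauses satisfied.

m: True, g: True, k: True, u: True, s: False, q: False, w: True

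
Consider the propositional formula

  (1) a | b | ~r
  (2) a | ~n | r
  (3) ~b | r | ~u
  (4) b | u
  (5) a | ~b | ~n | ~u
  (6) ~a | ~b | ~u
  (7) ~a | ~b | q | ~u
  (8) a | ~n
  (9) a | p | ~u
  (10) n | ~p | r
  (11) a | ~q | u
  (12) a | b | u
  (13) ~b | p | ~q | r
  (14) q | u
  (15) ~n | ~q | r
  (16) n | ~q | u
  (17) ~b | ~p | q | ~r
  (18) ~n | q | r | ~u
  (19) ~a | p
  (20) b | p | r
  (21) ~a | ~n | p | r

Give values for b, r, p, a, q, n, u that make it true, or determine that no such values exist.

Set b = False.
  then (b | u) forces u = True.
Set r = True.
  then (a | b | ~r) forces a = True.
  then (~a | p) forces p = True.
Set q = False.
Set n = False.
All clauses satisfied.

b = False, r = True, p = True, a = True, q = False, n = False, u = True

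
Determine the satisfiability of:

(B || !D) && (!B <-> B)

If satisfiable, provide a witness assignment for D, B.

The conjunct !B <-> B is unsatisfiable on its own:
  B=F: evaluates to False.
  B=T: evaluates to False.
So the whole conjunction is unsatisfiable.

UNSATISFIABLE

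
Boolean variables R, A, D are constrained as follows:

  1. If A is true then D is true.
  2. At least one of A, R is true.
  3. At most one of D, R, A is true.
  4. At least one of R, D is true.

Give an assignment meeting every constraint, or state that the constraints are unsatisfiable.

R=T, A=F, D=F

  (1) A=F ⇒ D: vacuous ✓
  (2) {A, R}: 1 true — at least one ✓
  (3) {D, R, A}: 1 true — at most one ✓
  (4) {R, D}: 1 true — at least one ✓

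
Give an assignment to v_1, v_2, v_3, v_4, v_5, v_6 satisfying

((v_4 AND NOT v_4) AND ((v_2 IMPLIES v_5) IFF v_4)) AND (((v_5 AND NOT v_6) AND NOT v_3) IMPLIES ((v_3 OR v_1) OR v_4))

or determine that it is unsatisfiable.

Case v_4 = True: the conjunct NOT v_4 is False.
Case v_4 = False: the conjunct v_4 is False.
Both cases fail — unsatisfiable.

The formula is unsatisfiable.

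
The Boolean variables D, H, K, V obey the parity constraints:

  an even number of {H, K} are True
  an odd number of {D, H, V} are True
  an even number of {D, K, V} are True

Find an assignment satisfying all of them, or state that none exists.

Unsatisfiable

Adding constraints 1, 2, 3 mod 2: every variable appears an even number of times on the left, so the left side is 0.
But the right sides sum to 1 (mod 2). 0 ≠ 1 — the system is inconsistent.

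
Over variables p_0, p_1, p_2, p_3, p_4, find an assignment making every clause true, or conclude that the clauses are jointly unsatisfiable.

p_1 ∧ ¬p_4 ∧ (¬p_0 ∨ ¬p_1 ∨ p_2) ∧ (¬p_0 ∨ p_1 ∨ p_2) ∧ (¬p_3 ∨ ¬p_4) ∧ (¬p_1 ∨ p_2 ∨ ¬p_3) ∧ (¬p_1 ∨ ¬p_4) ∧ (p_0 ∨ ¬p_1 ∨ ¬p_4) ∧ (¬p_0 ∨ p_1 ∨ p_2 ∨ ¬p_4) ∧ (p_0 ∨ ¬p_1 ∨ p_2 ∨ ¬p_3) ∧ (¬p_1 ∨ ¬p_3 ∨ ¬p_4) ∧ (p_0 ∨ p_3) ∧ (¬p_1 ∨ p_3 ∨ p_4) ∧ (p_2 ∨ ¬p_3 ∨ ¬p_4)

Unit clause (p_1) forces p_1 = True.
Unit clause (¬p_4) forces p_4 = False.
In (¬p_1 ∨ p_3 ∨ p_4) only p_3 is left, so p_3 = True.
In (¬p_1 ∨ p_2 ∨ ¬p_3) only p_2 is left, so p_2 = True.
Set p_0 = False.
All clauses satisfied.

p_0=F, p_1=T, p_2=T, p_3=T, p_4=F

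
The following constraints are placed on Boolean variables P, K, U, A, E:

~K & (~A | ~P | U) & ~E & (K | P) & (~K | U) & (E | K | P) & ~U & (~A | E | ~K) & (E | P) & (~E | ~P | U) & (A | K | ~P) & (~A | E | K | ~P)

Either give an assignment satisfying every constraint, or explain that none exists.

UNSATISFIABLE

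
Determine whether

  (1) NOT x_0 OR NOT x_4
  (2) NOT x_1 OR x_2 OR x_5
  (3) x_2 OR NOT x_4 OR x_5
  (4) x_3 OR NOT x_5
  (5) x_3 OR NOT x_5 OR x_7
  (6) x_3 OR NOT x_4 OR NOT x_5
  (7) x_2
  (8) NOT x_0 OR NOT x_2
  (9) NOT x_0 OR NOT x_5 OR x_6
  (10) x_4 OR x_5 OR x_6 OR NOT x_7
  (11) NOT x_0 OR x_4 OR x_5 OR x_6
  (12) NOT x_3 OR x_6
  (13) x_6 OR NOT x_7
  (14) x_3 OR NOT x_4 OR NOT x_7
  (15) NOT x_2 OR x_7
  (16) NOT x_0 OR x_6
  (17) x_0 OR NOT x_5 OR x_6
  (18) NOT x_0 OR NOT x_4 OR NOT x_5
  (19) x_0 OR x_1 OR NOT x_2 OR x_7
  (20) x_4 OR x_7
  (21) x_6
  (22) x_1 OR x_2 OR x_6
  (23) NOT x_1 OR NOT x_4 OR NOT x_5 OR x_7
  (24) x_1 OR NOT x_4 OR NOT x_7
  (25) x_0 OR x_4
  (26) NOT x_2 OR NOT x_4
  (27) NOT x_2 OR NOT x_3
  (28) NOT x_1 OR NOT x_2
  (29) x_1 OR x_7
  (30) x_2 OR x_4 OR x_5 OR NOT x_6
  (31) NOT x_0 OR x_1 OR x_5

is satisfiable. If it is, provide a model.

Unsatisfiable

Case x_2 = True:
  (NOT x_0 OR NOT x_2) forces x_0 = False.
  (NOT x_2 OR x_7) forces x_7 = True.
  (x_6 OR NOT x_7) forces x_6 = True.
  (x_0 OR x_4) forces x_4 = True.
  Clause (NOT x_2 OR NOT x_4) is falsified — contradiction.
Case x_2 = False:
  Clause (x_2) is falsified — contradiction.
Both cases fail, so the formula is unsatisfiable.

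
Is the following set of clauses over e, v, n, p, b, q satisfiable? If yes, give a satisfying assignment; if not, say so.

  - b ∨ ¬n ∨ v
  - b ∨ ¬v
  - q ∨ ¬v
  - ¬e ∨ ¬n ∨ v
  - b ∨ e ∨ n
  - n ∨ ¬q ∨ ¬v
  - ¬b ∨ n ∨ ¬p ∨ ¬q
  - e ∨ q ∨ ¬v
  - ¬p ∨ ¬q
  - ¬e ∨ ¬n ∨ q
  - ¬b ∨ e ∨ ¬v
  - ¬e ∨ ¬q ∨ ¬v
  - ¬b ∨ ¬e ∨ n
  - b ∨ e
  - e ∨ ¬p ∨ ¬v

Set e = False.
  then (b ∨ e) forces b = True.
  then (¬b ∨ e ∨ ¬v) forces v = False.
Set n = False.
Set p = False.
Set q = False.
All clauses satisfied.

e: False; v: False; n: False; p: False; b: True; q: False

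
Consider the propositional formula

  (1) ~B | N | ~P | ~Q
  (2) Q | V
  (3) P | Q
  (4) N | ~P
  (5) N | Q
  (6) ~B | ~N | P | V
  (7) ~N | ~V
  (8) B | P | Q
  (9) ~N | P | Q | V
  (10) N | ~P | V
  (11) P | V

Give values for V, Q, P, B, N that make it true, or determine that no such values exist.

V = False, Q = True, P = True, B = True, N = True

Set V = False.
  then (Q | V) forces Q = True.
  then (P | V) forces P = True.
  then (N | ~P) forces N = True.
Set B = True.
All clauses satisfied.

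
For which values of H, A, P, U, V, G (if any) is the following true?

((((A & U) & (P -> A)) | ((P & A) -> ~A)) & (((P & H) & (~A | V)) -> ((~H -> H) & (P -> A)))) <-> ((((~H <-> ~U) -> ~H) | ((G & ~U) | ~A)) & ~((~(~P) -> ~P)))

H=F, A=F, P=T, U=F, V=T, G=F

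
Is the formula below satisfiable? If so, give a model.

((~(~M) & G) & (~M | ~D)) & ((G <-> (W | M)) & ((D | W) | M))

G = True, W = False, D = False, M = True

  (~(~M) & G) & (~M | ~D) = True
    ~(~M) & G = True
      ~(~M) = True
        ~M = False
    ~M | ~D = True
      ~M = False
      ~D = True
  (G <-> (W | M)) & ((D | W) | M) = True
    G <-> (W | M) = True
      W | M = True
    (D | W) | M = True
      D | W = False
Both conjuncts True, so the formula holds.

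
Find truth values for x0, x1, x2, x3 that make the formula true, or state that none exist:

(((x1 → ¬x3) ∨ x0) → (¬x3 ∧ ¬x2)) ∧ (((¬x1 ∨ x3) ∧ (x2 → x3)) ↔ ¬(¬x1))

x0: False, x1: True, x2: True, x3: True

  ((x1 → ¬x3) ∨ x0) → (¬x3 ∧ ¬x2) = True
    (x1 → ¬x3) ∨ x0 = False
      x1 → ¬x3 = False
        ¬x3 = False
    ¬x3 ∧ ¬x2 = False
      ¬x3 = False
      ¬x2 = False
  ((¬x1 ∨ x3) ∧ (x2 → x3)) ↔ ¬(¬x1) = True
    (¬x1 ∨ x3) ∧ (x2 → x3) = True
      ¬x1 ∨ x3 = True
        ¬x1 = False
      x2 → x3 = True
    ¬(¬x1) = True
      ¬x1 = False
Both conjuncts True, so the formula holds.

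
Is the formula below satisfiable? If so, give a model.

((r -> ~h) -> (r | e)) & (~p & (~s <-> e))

s = True, e = False, p = False, r = True, h = True

  (r -> ~h) -> (r | e) = True
    r -> ~h = False
      ~h = False
    r | e = True
  ~p & (~s <-> e) = True
    ~p = True
    ~s <-> e = True
      ~s = False
Both conjuncts True, so the formula holds.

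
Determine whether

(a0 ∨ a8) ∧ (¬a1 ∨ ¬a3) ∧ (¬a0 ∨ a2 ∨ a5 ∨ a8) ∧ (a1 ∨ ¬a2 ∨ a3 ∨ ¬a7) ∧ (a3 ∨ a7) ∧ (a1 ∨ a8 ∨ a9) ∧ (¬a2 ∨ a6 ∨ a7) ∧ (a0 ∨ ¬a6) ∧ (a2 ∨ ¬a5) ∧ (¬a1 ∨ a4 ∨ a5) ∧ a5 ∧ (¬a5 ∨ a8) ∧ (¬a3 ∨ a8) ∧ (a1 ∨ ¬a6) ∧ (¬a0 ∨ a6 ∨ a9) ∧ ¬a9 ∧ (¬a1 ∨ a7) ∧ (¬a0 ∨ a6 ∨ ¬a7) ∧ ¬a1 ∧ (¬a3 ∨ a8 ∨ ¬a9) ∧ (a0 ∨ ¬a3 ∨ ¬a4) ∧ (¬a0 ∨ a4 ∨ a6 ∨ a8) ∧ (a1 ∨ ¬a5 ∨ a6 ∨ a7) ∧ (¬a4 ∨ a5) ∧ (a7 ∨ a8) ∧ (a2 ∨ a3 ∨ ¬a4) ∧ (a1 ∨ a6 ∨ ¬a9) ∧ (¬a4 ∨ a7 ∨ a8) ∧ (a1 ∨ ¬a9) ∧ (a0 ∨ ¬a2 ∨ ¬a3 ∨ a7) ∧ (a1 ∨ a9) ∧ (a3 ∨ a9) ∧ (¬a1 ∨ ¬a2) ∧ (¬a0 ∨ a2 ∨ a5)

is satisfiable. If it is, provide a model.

The formula is unsatisfiable.

Case a5 = True:
  (a2 ∨ ¬a5) forces a2 = True.
  (¬a5 ∨ a8) forces a8 = True.
  (¬a9) forces a9 = False.
  (¬a1) forces a1 = False.
  Clause (a1 ∨ a9) is falsified — contradiction.
Case a5 = False:
  Clause (a5) is falsified — contradiction.
Both cases fail, so the formula is unsatisfiable.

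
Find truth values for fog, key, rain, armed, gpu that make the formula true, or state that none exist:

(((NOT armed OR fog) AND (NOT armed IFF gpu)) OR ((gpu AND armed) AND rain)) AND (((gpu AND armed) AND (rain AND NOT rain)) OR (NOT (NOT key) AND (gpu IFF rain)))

fog = True, key = True, rain = True, armed = True, gpu = True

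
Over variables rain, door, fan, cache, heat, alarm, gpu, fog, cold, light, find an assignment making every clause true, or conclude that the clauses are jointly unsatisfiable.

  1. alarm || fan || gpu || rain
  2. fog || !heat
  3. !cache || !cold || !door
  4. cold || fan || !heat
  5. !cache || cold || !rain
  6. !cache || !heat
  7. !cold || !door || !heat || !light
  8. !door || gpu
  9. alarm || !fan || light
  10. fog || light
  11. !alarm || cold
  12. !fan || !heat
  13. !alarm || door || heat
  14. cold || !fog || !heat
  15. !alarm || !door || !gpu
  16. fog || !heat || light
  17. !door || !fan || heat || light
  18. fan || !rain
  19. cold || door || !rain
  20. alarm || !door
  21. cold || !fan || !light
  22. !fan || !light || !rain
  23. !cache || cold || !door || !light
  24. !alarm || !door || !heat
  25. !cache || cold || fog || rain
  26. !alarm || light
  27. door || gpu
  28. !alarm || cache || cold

rain: False, door: False, fan: False, cache: False, heat: False, alarm: False, gpu: True, fog: False, cold: True, light: True

Try rain = True:
  (fan || !rain) forces fan = True.
  (!fan || !heat) forces heat = False.
  (!fan || !light || !rain) forces light = False.
  (alarm || !fan || light) forces alarm = True.
  clause (!alarm || light) is falsified — backtrack.
So rain = False.
Try door = True:
  (!door || gpu) forces gpu = True.
  (!alarm || !door || !gpu) forces alarm = False.
  clause (alarm || !door) is falsified — backtrack.
So door = False.
  then (door || gpu) forces gpu = True.
Set fan = False.
Set cache = False.
Set heat = False.
  then (!alarm || door || heat) forces alarm = False.
Set fog = False.
  then (fog || light) forces light = True.
Set cold = True.
All clauses satisfied.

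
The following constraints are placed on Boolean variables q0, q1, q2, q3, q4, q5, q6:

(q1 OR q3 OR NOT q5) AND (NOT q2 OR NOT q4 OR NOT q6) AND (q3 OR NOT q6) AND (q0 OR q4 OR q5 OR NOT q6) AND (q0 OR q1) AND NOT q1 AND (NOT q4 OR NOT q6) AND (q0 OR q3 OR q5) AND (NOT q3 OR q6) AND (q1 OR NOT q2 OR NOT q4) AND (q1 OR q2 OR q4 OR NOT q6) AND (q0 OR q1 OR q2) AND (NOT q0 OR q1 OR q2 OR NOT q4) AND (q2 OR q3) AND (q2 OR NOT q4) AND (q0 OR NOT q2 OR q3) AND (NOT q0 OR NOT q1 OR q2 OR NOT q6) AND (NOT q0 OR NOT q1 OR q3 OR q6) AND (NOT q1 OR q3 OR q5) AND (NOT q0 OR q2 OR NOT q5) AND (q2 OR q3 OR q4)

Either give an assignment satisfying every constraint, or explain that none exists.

q0 = True; q1 = False; q2 = True; q3 = False; q4 = False; q5 = False; q6 = False

Unit clause (NOT q1) forces q1 = False.
In (q0 OR q1) only q0 is left, so q0 = True.
Try q2 = False:
  (NOT q0 OR q1 OR q2 OR NOT q4) forces q4 = False.
  (q1 OR q2 OR q4 OR NOT q6) forces q6 = False.
  (NOT q3 OR q6) forces q3 = False.
  clause (q2 OR q3) is falsified — backtrack.
So q2 = True.
  then (q1 OR NOT q2 OR NOT q4) forces q4 = False.
Set q3 = False.
  then (q1 OR q3 OR NOT q5) forces q5 = False.
  then (q3 OR NOT q6) forces q6 = False.
All clauses satisfied.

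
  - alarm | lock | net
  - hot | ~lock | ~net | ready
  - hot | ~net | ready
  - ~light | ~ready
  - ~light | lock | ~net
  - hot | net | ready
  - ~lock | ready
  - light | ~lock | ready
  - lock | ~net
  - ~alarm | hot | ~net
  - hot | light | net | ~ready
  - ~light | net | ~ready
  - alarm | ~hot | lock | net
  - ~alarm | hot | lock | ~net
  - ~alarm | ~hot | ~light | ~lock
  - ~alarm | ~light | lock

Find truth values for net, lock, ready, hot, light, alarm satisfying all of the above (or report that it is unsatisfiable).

net = False, lock = False, ready = True, hot = True, light = False, alarm = True

Set net = False.
Set lock = False.
  then (alarm | lock | net) forces alarm = True.
  then (~alarm | ~light | lock) forces light = False.
Set ready = True.
  then (hot | light | net | ~ready) forces hot = True.
All clauses satisfied.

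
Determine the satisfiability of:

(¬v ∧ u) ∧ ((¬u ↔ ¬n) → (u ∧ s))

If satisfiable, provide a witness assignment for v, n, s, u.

v = False, n = False, s = False, u = True

  ¬v ∧ u = True
    ¬v = True
  (¬u ↔ ¬n) → (u ∧ s) = True
    ¬u ↔ ¬n = False
      ¬u = False
      ¬n = True
    u ∧ s = False
Both conjuncts True, so the formula holds.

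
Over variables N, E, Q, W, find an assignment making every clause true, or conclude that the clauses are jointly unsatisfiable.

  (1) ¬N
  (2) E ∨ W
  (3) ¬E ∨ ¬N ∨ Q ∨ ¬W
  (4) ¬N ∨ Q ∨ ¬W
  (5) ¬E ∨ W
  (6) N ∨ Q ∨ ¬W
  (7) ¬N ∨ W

Unit clause (¬N) forces N = False.
Set E = False.
  then (E ∨ W) forces W = True.
  then (N ∨ Q ∨ ¬W) forces Q = True.
Check each clause:
  (¬N): ¬N holds.
  (E ∨ W): W holds.
  (¬E ∨ ¬N ∨ Q ∨ ¬W): ¬E holds.
  (¬N ∨ Q ∨ ¬W): ¬N holds.
  (¬E ∨ W): ¬E holds.
  (N ∨ Q ∨ ¬W): Q holds.
  (¬N ∨ W): ¬N holds.
All clauses satisfied.

N = False, E = False, Q = True, W = True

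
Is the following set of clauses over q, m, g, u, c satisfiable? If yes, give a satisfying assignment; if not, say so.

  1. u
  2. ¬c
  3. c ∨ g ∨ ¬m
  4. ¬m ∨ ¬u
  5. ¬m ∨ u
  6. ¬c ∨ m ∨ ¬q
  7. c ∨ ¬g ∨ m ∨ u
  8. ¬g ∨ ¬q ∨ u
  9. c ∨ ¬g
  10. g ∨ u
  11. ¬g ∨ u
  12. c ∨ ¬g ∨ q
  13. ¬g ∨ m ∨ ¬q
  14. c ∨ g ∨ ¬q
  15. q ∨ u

q=F, m=F, g=F, u=T, c=F

Unit clause (u) forces u = True.
Unit clause (¬c) forces c = False.
In (¬m ∨ ¬u) only ¬m is left, so m = False.
In (c ∨ ¬g) only ¬g is left, so g = False.
In (c ∨ g ∨ ¬q) only ¬q is left, so q = False.
All clauses satisfied.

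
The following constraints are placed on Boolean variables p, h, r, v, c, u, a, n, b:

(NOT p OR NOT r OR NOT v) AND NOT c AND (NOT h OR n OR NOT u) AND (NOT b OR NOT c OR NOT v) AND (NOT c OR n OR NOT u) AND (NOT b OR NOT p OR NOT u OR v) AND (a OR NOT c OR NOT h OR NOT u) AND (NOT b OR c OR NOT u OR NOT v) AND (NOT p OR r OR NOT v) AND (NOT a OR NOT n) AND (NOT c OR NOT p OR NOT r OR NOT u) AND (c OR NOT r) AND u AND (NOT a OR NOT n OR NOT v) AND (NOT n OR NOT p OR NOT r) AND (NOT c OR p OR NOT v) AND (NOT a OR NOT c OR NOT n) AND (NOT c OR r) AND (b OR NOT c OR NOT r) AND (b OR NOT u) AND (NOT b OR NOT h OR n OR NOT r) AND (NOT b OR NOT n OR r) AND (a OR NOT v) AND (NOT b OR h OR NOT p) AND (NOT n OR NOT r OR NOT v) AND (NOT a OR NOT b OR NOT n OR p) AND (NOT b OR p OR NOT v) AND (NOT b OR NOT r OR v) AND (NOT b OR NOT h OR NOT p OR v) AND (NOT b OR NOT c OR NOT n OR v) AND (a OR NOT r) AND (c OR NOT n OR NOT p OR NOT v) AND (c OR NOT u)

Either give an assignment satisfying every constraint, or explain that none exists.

Case u = True:
  (NOT c) forces c = False.
  Clause (c OR NOT u) is falsified — contradiction.
Case u = False:
  Clause (u) is falsified — contradiction.
Both cases fail, so the formula is unsatisfiable.

The formula is unsatisfiable.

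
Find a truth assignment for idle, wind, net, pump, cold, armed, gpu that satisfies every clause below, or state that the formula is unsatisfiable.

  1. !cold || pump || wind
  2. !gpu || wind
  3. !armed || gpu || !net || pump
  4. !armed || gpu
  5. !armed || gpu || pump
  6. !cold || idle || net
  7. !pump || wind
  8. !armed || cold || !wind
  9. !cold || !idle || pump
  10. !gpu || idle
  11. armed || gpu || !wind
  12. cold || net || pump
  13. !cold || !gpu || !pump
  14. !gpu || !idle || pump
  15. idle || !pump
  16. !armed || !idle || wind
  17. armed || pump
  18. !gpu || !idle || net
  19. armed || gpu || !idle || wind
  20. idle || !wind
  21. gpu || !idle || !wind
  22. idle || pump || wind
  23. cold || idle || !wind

idle = True, wind = True, net = True, pump = True, cold = False, armed = False, gpu = True

Set idle = True.
Try wind = False:
  (!gpu || wind) forces gpu = False.
  (!armed || gpu) forces armed = False.
  clause (armed || gpu || !idle || wind) is falsified — backtrack.
So wind = True.
  then (gpu || !idle || !wind) forces gpu = True.
  then (!gpu || !idle || pump) forces pump = True.
  then (!gpu || !idle || net) forces net = True.
  then (!cold || !gpu || !pump) forces cold = False.
  then (!armed || cold || !wind) forces armed = False.
All clauses satisfied.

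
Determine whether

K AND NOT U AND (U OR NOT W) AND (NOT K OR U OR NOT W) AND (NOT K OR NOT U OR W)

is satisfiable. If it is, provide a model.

Unit clause (K) forces K = True.
Unit clause (NOT U) forces U = False.
In (U OR NOT W) only NOT W is left, so W = False.
Check each clause:
  (K): K holds.
  (NOT U): NOT U holds.
  (U OR NOT W): NOT W holds.
  (NOT K OR U OR NOT W): NOT W holds.
  (NOT K OR NOT U OR W): NOT U holds.
All clauses satisfied.

W=F, U=F, K=T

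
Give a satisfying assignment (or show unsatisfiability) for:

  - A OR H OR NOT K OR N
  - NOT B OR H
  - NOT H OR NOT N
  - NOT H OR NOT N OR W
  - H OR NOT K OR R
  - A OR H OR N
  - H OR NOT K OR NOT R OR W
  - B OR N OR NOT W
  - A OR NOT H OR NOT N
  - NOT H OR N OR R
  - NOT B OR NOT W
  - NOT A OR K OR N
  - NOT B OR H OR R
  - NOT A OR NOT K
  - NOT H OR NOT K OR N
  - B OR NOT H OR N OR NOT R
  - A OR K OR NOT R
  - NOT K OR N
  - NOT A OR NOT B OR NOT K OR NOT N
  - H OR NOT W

R = False, A = True, K = False, B = False, N = True, W = False, H = False

Set R = False.
Set A = True.
  then (NOT A OR NOT K) forces K = False.
  then (NOT A OR K OR N) forces N = True.
  then (NOT H OR NOT N) forces H = False.
  then (NOT B OR H OR R) forces B = False.
  then (H OR NOT W) forces W = False.
All clauses satisfied.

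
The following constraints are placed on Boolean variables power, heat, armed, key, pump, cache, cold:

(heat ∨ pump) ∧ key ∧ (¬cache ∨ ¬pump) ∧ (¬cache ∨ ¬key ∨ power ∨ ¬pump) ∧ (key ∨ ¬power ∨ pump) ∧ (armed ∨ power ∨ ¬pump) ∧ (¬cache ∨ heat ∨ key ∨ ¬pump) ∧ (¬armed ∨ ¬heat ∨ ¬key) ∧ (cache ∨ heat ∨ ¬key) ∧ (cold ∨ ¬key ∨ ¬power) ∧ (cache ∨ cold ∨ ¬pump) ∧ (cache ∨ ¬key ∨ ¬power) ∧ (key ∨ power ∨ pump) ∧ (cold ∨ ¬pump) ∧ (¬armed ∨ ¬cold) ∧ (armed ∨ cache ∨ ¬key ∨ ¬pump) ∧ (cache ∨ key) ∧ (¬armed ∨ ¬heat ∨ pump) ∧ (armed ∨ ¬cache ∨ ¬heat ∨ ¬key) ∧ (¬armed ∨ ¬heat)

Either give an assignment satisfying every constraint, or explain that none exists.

Unit clause (key) forces key = True.
Set power = False.
Try heat = False:
  (heat ∨ pump) forces pump = True.
  (¬cache ∨ ¬pump) forces cache = False.
  clause (cache ∨ heat ∨ ¬key) is falsified — backtrack.
So heat = True.
  then (¬armed ∨ ¬heat ∨ ¬key) forces armed = False.
  then (armed ∨ ¬cache ∨ ¬heat ∨ ¬key) forces cache = False.
  then (armed ∨ power ∨ ¬pump) forces pump = False.
Set cold = False.
All clauses satisfied.

power=F; heat=T; armed=F; key=T; pump=F; cache=F; cold=F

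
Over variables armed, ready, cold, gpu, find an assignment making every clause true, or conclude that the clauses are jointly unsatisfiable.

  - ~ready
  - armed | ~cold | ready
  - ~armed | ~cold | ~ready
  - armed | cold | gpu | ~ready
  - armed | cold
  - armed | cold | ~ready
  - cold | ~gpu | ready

armed = True, ready = False, cold = True, gpu = False

Unit clause (~ready) forces ready = False.
Try armed = False:
  (armed | ~cold | ready) forces cold = False.
  clause (armed | cold) is falsified — backtrack.
So armed = True.
Set cold = True.
Set gpu = False.
Check each clause:
  (~ready): ~ready holds.
  (armed | ~cold | ready): armed holds.
  (~armed | ~cold | ~ready): ~ready holds.
  (armed | cold | gpu | ~ready): armed holds.
  (armed | cold): armed holds.
  (armed | cold | ~ready): armed holds.
  (cold | ~gpu | ready): cold holds.
All clauses satisfied.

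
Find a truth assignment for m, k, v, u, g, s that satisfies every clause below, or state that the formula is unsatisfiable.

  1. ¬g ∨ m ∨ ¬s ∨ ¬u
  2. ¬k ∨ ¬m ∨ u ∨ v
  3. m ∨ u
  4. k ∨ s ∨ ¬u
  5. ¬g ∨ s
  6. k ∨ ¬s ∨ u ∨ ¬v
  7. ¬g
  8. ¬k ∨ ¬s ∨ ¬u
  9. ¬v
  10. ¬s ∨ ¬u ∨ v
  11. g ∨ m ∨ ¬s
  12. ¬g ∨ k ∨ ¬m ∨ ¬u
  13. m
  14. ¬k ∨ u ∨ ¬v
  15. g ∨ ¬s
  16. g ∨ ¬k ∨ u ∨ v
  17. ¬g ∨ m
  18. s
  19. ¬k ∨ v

Case s = True:
  (¬g) forces g = False.
  Clause (g ∨ ¬s) is falsified — contradiction.
Case s = False:
  Clause (s) is falsified — contradiction.
Both cases fail, so the formula is unsatisfiable.

Unsatisfiable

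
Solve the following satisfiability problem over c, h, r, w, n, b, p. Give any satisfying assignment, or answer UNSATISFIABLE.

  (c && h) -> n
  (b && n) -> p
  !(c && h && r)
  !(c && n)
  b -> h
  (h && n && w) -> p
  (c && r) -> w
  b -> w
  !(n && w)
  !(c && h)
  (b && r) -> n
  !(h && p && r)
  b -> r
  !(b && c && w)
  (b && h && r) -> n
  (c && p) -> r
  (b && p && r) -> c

c = False, h = False, r = False, w = False, n = True, b = False, p = False

Set c = False.
Set h = False.
  then (!b || h) forces b = False.
Set r = False.
Set w = False.
Set n = True.
Set p = False.
All clauses satisfied.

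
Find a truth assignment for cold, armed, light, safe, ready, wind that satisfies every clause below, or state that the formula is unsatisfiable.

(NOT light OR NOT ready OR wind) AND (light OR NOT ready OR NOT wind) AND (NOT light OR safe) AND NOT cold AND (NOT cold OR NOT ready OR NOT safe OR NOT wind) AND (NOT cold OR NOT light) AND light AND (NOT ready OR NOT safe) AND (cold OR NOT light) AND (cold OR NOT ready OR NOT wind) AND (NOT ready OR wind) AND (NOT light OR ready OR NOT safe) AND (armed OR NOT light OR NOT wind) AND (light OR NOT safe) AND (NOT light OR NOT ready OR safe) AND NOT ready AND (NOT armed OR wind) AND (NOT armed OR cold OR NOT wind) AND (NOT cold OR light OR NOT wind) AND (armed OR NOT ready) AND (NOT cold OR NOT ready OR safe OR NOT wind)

Case cold = True:
  Clause (NOT cold) is falsified — contradiction.
Case cold = False:
  (light) forces light = True.
  Clause (cold OR NOT light) is falsified — contradiction.
Both cases fail, so the formula is unsatisfiable.

Unsatisfiable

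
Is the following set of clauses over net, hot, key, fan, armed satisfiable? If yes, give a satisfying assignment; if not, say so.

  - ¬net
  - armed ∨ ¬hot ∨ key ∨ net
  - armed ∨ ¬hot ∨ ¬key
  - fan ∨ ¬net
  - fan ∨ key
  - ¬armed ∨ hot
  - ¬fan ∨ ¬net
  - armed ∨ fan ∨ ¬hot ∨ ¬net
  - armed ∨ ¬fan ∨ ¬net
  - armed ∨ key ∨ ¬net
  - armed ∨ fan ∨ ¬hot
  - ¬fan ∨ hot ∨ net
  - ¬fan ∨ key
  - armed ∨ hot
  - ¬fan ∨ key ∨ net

net = False, hot = True, key = True, fan = True, armed = True

Unit clause (¬net) forces net = False.
Try hot = False:
  (¬armed ∨ hot) forces armed = False.
  clause (armed ∨ hot) is falsified — backtrack.
So hot = True.
Set key = True.
  then (armed ∨ ¬hot ∨ ¬key) forces armed = True.
Set fan = True.
All clauses satisfied.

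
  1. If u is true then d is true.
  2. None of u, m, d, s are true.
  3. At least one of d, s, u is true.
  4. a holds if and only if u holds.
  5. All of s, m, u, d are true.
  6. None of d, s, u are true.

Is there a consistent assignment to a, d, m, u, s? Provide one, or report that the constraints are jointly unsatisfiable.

Case d = True:
  Constraint (2) is violated (d=T) — contradiction.
Case d = False:
  Constraint (5) is violated (d=F) — contradiction.
Both cases fail — unsatisfiable.

Unsatisfiable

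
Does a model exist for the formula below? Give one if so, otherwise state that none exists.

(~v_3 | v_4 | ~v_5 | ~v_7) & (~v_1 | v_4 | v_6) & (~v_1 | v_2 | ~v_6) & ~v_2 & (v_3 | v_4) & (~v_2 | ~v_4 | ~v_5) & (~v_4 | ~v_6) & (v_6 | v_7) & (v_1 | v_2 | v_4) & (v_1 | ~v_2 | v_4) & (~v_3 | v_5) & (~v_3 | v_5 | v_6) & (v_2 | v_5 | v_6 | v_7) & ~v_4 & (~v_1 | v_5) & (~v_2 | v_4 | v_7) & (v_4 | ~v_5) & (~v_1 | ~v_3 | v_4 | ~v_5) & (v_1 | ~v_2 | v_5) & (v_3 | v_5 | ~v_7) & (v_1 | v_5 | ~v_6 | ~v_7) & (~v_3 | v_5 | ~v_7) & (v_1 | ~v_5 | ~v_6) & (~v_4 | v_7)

Unsatisfiable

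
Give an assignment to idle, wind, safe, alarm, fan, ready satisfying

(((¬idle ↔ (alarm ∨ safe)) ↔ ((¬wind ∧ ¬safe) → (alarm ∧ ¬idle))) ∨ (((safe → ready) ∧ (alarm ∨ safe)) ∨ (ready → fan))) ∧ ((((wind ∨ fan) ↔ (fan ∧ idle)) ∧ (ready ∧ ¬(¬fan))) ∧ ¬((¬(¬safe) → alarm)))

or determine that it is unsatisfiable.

idle: True, wind: False, safe: True, alarm: False, fan: True, ready: True

  ((¬idle ↔ (alarm ∨ safe)) ↔ ((¬wind ∧ ¬safe) → (alarm ∧ ¬idle))) ∨ (((safe → ready) ∧ (alarm ∨ safe)) ∨ (ready → fan)) = True
    (¬idle ↔ (alarm ∨ safe)) ↔ ((¬wind ∧ ¬safe) → (alarm ∧ ¬idle)) = False
      ¬idle ↔ (alarm ∨ safe) = False
        ¬idle = False
        alarm ∨ safe = True
      (¬wind ∧ ¬safe) → (alarm ∧ ¬idle) = True
        ¬wind ∧ ¬safe = False
          ¬wind = True
          ¬safe = False
        alarm ∧ ¬idle = False
          ¬idle = False
    ((safe → ready) ∧ (alarm ∨ safe)) ∨ (ready → fan) = True
      (safe → ready) ∧ (alarm ∨ safe) = True
        safe → ready = True
        alarm ∨ safe = True
      ready → fan = True
  (((wind ∨ fan) ↔ (fan ∧ idle)) ∧ (ready ∧ ¬(¬fan))) ∧ ¬((¬(¬safe) → alarm)) = True
    ((wind ∨ fan) ↔ (fan ∧ idle)) ∧ (ready ∧ ¬(¬fan)) = True
      (wind ∨ fan) ↔ (fan ∧ idle) = True
        wind ∨ fan = True
        fan ∧ idle = True
      ready ∧ ¬(¬fan) = True
        ¬(¬fan) = True
          ¬fan = False
    ¬((¬(¬safe) → alarm)) = True
      ¬(¬safe) → alarm = False
        ¬(¬safe) = True
          ¬safe = False
Both conjuncts True, so the formula holds.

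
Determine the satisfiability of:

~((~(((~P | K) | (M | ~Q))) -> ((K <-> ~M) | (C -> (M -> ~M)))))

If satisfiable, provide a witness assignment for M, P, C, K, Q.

The formula is unsatisfiable.

Case M = True: the formula becomes ~((False -> (~K | ~C))) = False.
Case M = False: the formula becomes ~((~(((~P | K) | ~Q)) -> True)) = False.
Both cases fail — unsatisfiable.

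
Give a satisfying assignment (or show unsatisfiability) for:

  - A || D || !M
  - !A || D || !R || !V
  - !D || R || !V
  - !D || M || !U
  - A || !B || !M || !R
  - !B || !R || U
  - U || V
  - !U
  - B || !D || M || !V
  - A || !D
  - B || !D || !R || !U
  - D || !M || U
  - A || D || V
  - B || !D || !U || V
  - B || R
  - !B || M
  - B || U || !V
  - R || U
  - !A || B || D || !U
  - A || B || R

Case U = True:
  Clause (!U) is falsified — contradiction.
Case U = False:
  (U || V) forces V = True.
  (B || U || !V) forces B = True.
  (!B || !R || U) forces R = False.
  Clause (R || U) is falsified — contradiction.
Both cases fail, so the formula is unsatisfiable.

UNSATISFIABLE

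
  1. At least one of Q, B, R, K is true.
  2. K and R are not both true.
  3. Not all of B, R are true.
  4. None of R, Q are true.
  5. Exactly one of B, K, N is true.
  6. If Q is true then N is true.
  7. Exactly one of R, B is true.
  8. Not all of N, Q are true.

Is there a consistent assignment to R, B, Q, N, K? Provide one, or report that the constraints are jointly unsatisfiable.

R = False; B = True; Q = False; N = False; K = False

  (1) {Q, B, R, K}: 1 true — at least one ✓
  (2) K=F, R=F — not both ✓
  (3) {B, R}: 1/2 true — not all ✓
  (4) {R, Q}: 0 true — none ✓
  (5) {B, K, N}: 1 true — exactly one ✓
  (6) Q=F ⇒ N: vacuous ✓
  (7) {R, B}: 1 true — exactly one ✓
  (8) {N, Q}: 0/2 true — not all ✓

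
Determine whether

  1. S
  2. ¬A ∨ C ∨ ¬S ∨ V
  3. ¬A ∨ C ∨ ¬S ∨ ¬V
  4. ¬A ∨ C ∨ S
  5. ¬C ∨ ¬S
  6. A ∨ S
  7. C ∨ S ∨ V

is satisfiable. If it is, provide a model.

Unit clause (S) forces S = True.
In (¬C ∨ ¬S) only ¬C is left, so C = False.
Try A = True:
  (¬A ∨ C ∨ ¬S ∨ V) forces V = True.
  clause (¬A ∨ C ∨ ¬S ∨ ¬V) is falsified — backtrack.
So A = False.
Set V = True.
All clauses satisfied.

A = False, V = True, S = True, C = False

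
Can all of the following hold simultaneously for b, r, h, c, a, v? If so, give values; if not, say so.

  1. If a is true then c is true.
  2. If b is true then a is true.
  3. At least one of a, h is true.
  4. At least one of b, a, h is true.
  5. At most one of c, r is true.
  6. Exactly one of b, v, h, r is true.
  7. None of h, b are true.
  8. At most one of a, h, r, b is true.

b = False, r = False, h = False, c = True, a = True, v = True

  (1) a=T ⇒ c: T ✓
  (2) b=F ⇒ a: vacuous ✓
  (3) {a, h}: 1 true — at least one ✓
  (4) {b, a, h}: 1 true — at least one ✓
  (5) {c, r}: 1 true — at most one ✓
  (6) {b, v, h, r}: 1 true — exactly one ✓
  (7) {h, b}: 0 true — none ✓
  (8) {a, h, r, b}: 1 true — at most one ✓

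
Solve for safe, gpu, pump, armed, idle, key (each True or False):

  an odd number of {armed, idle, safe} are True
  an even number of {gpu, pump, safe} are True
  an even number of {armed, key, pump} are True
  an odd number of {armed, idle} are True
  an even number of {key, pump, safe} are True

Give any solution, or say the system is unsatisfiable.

safe = False; gpu = False; pump = False; armed = False; idle = True; key = False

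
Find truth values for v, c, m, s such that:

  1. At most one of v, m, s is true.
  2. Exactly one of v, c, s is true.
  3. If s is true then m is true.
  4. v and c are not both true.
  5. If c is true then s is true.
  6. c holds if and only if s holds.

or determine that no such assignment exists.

v=T, c=F, m=F, s=F

  (1) {v, m, s}: 1 true — at most one ✓
  (2) {v, c, s}: 1 true — exactly one ✓
  (3) s=F ⇒ m: vacuous ✓
  (4) v=T, c=F — not both ✓
  (5) c=F ⇒ s: vacuous ✓
  (6) c=F, s=F — same ✓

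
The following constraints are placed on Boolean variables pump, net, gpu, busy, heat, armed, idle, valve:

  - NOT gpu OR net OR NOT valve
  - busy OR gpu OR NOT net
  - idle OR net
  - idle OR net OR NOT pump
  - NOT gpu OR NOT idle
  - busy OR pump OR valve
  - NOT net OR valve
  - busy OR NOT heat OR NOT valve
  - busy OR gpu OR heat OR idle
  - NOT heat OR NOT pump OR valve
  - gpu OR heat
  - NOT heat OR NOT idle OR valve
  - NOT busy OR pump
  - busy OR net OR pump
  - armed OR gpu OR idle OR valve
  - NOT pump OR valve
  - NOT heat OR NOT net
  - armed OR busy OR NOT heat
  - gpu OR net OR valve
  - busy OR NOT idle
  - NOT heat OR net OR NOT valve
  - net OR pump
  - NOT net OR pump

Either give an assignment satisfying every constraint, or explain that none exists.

pump=T; net=T; gpu=T; busy=T; heat=F; armed=F; idle=F; valve=T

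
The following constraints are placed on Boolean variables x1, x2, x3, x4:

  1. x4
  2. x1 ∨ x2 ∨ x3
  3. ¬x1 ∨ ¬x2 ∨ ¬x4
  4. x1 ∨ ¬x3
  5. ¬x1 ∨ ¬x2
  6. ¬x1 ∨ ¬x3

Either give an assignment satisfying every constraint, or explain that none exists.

Unit clause (x4) forces x4 = True.
Set x1 = False.
  then (x1 ∨ ¬x3) forces x3 = False.
  then (x1 ∨ x2 ∨ x3) forces x2 = True.
Check each clause:
  (x4): x4 holds.
  (x1 ∨ x2 ∨ x3): x2 holds.
  (¬x1 ∨ ¬x2 ∨ ¬x4): ¬x1 holds.
  (x1 ∨ ¬x3): ¬x3 holds.
  (¬x1 ∨ ¬x2): ¬x1 holds.
  (¬x1 ∨ ¬x3): ¬x1 holds.
All clauses satisfied.

x1: False; x2: True; x3: False; x4: True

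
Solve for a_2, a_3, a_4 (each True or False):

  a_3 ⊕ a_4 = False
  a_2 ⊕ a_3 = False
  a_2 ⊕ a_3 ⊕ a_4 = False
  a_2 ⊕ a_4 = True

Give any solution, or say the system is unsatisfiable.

UNSATISFIABLE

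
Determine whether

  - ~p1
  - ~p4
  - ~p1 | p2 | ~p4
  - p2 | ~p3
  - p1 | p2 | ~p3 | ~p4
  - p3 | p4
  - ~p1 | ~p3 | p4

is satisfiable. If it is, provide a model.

p1 = False, p2 = True, p3 = True, p4 = False

Unit clause (~p1) forces p1 = False.
Unit clause (~p4) forces p4 = False.
In (p3 | p4) only p3 is left, so p3 = True.
In (p2 | ~p3) only p2 is left, so p2 = True.
All clauses satisfied.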